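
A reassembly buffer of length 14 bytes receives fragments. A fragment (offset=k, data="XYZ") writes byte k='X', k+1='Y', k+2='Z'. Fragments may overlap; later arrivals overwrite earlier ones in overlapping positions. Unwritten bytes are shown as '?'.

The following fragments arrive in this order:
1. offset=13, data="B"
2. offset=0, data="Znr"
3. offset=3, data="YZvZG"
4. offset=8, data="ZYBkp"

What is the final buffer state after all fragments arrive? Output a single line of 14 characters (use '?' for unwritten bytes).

Fragment 1: offset=13 data="B" -> buffer=?????????????B
Fragment 2: offset=0 data="Znr" -> buffer=Znr??????????B
Fragment 3: offset=3 data="YZvZG" -> buffer=ZnrYZvZG?????B
Fragment 4: offset=8 data="ZYBkp" -> buffer=ZnrYZvZGZYBkpB

Answer: ZnrYZvZGZYBkpB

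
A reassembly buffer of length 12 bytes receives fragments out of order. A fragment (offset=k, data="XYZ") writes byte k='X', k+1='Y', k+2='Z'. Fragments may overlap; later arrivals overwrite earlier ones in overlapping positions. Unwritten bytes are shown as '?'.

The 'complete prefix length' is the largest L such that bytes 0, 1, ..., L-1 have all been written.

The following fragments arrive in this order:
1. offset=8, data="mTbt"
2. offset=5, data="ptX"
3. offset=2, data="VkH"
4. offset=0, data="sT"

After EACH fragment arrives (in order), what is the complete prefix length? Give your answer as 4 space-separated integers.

Answer: 0 0 0 12

Derivation:
Fragment 1: offset=8 data="mTbt" -> buffer=????????mTbt -> prefix_len=0
Fragment 2: offset=5 data="ptX" -> buffer=?????ptXmTbt -> prefix_len=0
Fragment 3: offset=2 data="VkH" -> buffer=??VkHptXmTbt -> prefix_len=0
Fragment 4: offset=0 data="sT" -> buffer=sTVkHptXmTbt -> prefix_len=12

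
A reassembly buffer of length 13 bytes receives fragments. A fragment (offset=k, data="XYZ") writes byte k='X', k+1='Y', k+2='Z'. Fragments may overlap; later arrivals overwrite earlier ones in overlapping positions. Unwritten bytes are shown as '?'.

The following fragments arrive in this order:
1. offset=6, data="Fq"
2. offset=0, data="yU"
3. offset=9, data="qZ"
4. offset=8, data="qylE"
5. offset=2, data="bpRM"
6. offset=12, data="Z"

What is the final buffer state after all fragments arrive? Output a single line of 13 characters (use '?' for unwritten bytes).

Fragment 1: offset=6 data="Fq" -> buffer=??????Fq?????
Fragment 2: offset=0 data="yU" -> buffer=yU????Fq?????
Fragment 3: offset=9 data="qZ" -> buffer=yU????Fq?qZ??
Fragment 4: offset=8 data="qylE" -> buffer=yU????FqqylE?
Fragment 5: offset=2 data="bpRM" -> buffer=yUbpRMFqqylE?
Fragment 6: offset=12 data="Z" -> buffer=yUbpRMFqqylEZ

Answer: yUbpRMFqqylEZ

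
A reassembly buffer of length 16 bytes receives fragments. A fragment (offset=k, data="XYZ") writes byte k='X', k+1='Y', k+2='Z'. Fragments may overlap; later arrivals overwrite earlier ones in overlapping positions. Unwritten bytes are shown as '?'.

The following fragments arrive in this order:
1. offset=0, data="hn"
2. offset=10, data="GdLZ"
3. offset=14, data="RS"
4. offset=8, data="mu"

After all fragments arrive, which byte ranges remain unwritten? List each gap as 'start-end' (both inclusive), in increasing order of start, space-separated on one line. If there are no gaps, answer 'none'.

Fragment 1: offset=0 len=2
Fragment 2: offset=10 len=4
Fragment 3: offset=14 len=2
Fragment 4: offset=8 len=2
Gaps: 2-7

Answer: 2-7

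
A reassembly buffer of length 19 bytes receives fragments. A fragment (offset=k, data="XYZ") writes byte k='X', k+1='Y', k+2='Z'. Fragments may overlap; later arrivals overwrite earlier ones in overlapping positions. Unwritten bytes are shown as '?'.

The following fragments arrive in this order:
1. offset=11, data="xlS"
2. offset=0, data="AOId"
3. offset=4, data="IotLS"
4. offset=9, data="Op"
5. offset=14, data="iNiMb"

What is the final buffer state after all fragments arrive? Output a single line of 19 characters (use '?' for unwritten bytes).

Answer: AOIdIotLSOpxlSiNiMb

Derivation:
Fragment 1: offset=11 data="xlS" -> buffer=???????????xlS?????
Fragment 2: offset=0 data="AOId" -> buffer=AOId???????xlS?????
Fragment 3: offset=4 data="IotLS" -> buffer=AOIdIotLS??xlS?????
Fragment 4: offset=9 data="Op" -> buffer=AOIdIotLSOpxlS?????
Fragment 5: offset=14 data="iNiMb" -> buffer=AOIdIotLSOpxlSiNiMb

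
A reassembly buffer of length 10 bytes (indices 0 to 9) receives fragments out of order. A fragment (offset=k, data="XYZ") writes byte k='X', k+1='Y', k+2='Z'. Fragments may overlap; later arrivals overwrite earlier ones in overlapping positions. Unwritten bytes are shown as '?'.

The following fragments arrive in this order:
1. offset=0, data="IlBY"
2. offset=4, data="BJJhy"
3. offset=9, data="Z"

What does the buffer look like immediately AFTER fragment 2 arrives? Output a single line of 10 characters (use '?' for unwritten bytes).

Answer: IlBYBJJhy?

Derivation:
Fragment 1: offset=0 data="IlBY" -> buffer=IlBY??????
Fragment 2: offset=4 data="BJJhy" -> buffer=IlBYBJJhy?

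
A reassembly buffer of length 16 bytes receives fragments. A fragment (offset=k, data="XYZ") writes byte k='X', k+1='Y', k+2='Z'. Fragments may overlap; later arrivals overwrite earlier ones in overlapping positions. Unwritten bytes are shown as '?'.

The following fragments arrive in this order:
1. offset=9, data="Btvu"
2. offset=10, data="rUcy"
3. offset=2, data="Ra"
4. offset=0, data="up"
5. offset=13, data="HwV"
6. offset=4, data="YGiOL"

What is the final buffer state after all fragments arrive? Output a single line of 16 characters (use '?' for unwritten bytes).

Fragment 1: offset=9 data="Btvu" -> buffer=?????????Btvu???
Fragment 2: offset=10 data="rUcy" -> buffer=?????????BrUcy??
Fragment 3: offset=2 data="Ra" -> buffer=??Ra?????BrUcy??
Fragment 4: offset=0 data="up" -> buffer=upRa?????BrUcy??
Fragment 5: offset=13 data="HwV" -> buffer=upRa?????BrUcHwV
Fragment 6: offset=4 data="YGiOL" -> buffer=upRaYGiOLBrUcHwV

Answer: upRaYGiOLBrUcHwV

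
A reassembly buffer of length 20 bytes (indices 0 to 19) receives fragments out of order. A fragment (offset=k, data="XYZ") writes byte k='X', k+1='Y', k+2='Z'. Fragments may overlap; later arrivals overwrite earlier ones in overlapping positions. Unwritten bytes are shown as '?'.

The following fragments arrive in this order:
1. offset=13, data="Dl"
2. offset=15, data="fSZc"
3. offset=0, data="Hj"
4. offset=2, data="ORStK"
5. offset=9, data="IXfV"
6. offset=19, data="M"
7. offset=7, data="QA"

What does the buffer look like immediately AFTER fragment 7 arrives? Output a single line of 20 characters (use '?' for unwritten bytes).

Answer: HjORStKQAIXfVDlfSZcM

Derivation:
Fragment 1: offset=13 data="Dl" -> buffer=?????????????Dl?????
Fragment 2: offset=15 data="fSZc" -> buffer=?????????????DlfSZc?
Fragment 3: offset=0 data="Hj" -> buffer=Hj???????????DlfSZc?
Fragment 4: offset=2 data="ORStK" -> buffer=HjORStK??????DlfSZc?
Fragment 5: offset=9 data="IXfV" -> buffer=HjORStK??IXfVDlfSZc?
Fragment 6: offset=19 data="M" -> buffer=HjORStK??IXfVDlfSZcM
Fragment 7: offset=7 data="QA" -> buffer=HjORStKQAIXfVDlfSZcM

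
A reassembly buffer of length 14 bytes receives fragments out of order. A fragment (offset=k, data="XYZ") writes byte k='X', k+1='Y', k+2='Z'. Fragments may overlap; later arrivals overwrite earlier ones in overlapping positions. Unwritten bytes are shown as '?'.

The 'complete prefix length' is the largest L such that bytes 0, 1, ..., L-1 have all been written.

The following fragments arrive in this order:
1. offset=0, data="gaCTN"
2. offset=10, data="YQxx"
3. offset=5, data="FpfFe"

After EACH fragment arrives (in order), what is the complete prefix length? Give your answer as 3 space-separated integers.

Answer: 5 5 14

Derivation:
Fragment 1: offset=0 data="gaCTN" -> buffer=gaCTN????????? -> prefix_len=5
Fragment 2: offset=10 data="YQxx" -> buffer=gaCTN?????YQxx -> prefix_len=5
Fragment 3: offset=5 data="FpfFe" -> buffer=gaCTNFpfFeYQxx -> prefix_len=14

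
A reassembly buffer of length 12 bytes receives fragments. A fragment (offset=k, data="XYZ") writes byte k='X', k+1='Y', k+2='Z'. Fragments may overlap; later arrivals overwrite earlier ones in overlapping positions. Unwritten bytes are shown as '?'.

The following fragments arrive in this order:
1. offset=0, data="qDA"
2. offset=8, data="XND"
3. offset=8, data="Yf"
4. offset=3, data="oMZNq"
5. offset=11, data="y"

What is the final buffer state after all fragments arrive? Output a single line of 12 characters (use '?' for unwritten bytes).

Answer: qDAoMZNqYfDy

Derivation:
Fragment 1: offset=0 data="qDA" -> buffer=qDA?????????
Fragment 2: offset=8 data="XND" -> buffer=qDA?????XND?
Fragment 3: offset=8 data="Yf" -> buffer=qDA?????YfD?
Fragment 4: offset=3 data="oMZNq" -> buffer=qDAoMZNqYfD?
Fragment 5: offset=11 data="y" -> buffer=qDAoMZNqYfDy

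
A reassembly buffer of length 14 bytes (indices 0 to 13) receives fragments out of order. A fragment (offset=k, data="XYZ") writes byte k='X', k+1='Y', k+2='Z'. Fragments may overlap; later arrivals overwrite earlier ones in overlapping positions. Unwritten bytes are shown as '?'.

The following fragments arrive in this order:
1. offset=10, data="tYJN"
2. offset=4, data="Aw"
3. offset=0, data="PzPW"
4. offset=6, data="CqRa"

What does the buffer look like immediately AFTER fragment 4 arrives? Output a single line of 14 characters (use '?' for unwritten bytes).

Fragment 1: offset=10 data="tYJN" -> buffer=??????????tYJN
Fragment 2: offset=4 data="Aw" -> buffer=????Aw????tYJN
Fragment 3: offset=0 data="PzPW" -> buffer=PzPWAw????tYJN
Fragment 4: offset=6 data="CqRa" -> buffer=PzPWAwCqRatYJN

Answer: PzPWAwCqRatYJN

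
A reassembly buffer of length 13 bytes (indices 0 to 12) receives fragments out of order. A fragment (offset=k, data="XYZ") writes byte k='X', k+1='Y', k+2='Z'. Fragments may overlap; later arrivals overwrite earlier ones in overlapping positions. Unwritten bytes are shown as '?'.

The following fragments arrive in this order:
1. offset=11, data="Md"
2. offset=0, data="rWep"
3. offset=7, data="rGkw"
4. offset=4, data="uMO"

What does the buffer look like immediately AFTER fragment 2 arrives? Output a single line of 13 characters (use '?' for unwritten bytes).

Fragment 1: offset=11 data="Md" -> buffer=???????????Md
Fragment 2: offset=0 data="rWep" -> buffer=rWep???????Md

Answer: rWep???????Md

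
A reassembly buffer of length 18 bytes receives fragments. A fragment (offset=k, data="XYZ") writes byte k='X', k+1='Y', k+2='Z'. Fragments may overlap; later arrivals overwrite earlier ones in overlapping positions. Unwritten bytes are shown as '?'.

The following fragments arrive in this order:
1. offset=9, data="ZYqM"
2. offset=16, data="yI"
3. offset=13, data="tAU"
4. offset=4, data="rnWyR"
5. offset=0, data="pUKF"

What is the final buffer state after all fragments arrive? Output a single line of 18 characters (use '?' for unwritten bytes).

Answer: pUKFrnWyRZYqMtAUyI

Derivation:
Fragment 1: offset=9 data="ZYqM" -> buffer=?????????ZYqM?????
Fragment 2: offset=16 data="yI" -> buffer=?????????ZYqM???yI
Fragment 3: offset=13 data="tAU" -> buffer=?????????ZYqMtAUyI
Fragment 4: offset=4 data="rnWyR" -> buffer=????rnWyRZYqMtAUyI
Fragment 5: offset=0 data="pUKF" -> buffer=pUKFrnWyRZYqMtAUyI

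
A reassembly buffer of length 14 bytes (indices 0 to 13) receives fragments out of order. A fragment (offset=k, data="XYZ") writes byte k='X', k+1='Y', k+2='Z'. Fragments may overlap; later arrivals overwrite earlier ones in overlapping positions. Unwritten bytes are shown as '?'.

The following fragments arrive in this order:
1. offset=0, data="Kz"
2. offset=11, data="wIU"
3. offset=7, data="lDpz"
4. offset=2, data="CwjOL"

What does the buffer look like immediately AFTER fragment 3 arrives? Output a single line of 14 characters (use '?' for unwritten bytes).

Fragment 1: offset=0 data="Kz" -> buffer=Kz????????????
Fragment 2: offset=11 data="wIU" -> buffer=Kz?????????wIU
Fragment 3: offset=7 data="lDpz" -> buffer=Kz?????lDpzwIU

Answer: Kz?????lDpzwIU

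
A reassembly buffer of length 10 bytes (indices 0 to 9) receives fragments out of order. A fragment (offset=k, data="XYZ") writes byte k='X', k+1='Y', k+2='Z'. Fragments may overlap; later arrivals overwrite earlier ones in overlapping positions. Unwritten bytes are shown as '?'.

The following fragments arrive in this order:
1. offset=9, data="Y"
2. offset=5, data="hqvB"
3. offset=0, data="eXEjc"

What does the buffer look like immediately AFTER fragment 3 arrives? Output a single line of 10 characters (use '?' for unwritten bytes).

Fragment 1: offset=9 data="Y" -> buffer=?????????Y
Fragment 2: offset=5 data="hqvB" -> buffer=?????hqvBY
Fragment 3: offset=0 data="eXEjc" -> buffer=eXEjchqvBY

Answer: eXEjchqvBY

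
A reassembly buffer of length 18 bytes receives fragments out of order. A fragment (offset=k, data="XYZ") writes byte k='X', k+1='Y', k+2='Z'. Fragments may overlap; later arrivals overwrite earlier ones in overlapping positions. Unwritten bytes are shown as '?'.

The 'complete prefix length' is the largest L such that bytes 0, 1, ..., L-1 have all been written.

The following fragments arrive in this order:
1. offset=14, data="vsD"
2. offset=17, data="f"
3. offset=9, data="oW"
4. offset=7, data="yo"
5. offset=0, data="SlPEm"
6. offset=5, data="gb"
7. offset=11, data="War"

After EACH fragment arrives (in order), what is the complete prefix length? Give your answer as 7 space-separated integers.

Answer: 0 0 0 0 5 11 18

Derivation:
Fragment 1: offset=14 data="vsD" -> buffer=??????????????vsD? -> prefix_len=0
Fragment 2: offset=17 data="f" -> buffer=??????????????vsDf -> prefix_len=0
Fragment 3: offset=9 data="oW" -> buffer=?????????oW???vsDf -> prefix_len=0
Fragment 4: offset=7 data="yo" -> buffer=???????yooW???vsDf -> prefix_len=0
Fragment 5: offset=0 data="SlPEm" -> buffer=SlPEm??yooW???vsDf -> prefix_len=5
Fragment 6: offset=5 data="gb" -> buffer=SlPEmgbyooW???vsDf -> prefix_len=11
Fragment 7: offset=11 data="War" -> buffer=SlPEmgbyooWWarvsDf -> prefix_len=18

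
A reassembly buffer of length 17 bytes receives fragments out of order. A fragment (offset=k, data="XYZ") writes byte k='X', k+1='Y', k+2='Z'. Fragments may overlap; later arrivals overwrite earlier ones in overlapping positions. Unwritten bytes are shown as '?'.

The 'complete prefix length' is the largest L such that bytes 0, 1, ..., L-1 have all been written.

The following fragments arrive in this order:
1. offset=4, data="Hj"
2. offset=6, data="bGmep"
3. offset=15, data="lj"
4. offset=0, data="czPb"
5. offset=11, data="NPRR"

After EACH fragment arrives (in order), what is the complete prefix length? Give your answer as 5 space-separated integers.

Fragment 1: offset=4 data="Hj" -> buffer=????Hj??????????? -> prefix_len=0
Fragment 2: offset=6 data="bGmep" -> buffer=????HjbGmep?????? -> prefix_len=0
Fragment 3: offset=15 data="lj" -> buffer=????HjbGmep????lj -> prefix_len=0
Fragment 4: offset=0 data="czPb" -> buffer=czPbHjbGmep????lj -> prefix_len=11
Fragment 5: offset=11 data="NPRR" -> buffer=czPbHjbGmepNPRRlj -> prefix_len=17

Answer: 0 0 0 11 17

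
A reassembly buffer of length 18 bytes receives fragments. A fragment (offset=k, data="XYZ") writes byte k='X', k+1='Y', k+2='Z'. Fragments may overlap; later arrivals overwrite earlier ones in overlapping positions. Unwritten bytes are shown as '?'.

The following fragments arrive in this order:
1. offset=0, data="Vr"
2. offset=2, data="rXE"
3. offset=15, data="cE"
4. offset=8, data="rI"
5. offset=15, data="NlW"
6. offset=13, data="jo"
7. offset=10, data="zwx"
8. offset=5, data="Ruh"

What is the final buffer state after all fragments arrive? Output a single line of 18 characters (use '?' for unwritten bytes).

Fragment 1: offset=0 data="Vr" -> buffer=Vr????????????????
Fragment 2: offset=2 data="rXE" -> buffer=VrrXE?????????????
Fragment 3: offset=15 data="cE" -> buffer=VrrXE??????????cE?
Fragment 4: offset=8 data="rI" -> buffer=VrrXE???rI?????cE?
Fragment 5: offset=15 data="NlW" -> buffer=VrrXE???rI?????NlW
Fragment 6: offset=13 data="jo" -> buffer=VrrXE???rI???joNlW
Fragment 7: offset=10 data="zwx" -> buffer=VrrXE???rIzwxjoNlW
Fragment 8: offset=5 data="Ruh" -> buffer=VrrXERuhrIzwxjoNlW

Answer: VrrXERuhrIzwxjoNlW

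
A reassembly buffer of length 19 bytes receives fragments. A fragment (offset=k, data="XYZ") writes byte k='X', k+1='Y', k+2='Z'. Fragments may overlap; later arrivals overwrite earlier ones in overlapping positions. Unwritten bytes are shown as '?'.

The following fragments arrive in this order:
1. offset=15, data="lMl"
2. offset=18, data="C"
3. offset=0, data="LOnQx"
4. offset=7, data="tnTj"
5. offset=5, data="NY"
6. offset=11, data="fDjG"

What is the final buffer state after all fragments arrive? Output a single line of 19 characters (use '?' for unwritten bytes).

Answer: LOnQxNYtnTjfDjGlMlC

Derivation:
Fragment 1: offset=15 data="lMl" -> buffer=???????????????lMl?
Fragment 2: offset=18 data="C" -> buffer=???????????????lMlC
Fragment 3: offset=0 data="LOnQx" -> buffer=LOnQx??????????lMlC
Fragment 4: offset=7 data="tnTj" -> buffer=LOnQx??tnTj????lMlC
Fragment 5: offset=5 data="NY" -> buffer=LOnQxNYtnTj????lMlC
Fragment 6: offset=11 data="fDjG" -> buffer=LOnQxNYtnTjfDjGlMlC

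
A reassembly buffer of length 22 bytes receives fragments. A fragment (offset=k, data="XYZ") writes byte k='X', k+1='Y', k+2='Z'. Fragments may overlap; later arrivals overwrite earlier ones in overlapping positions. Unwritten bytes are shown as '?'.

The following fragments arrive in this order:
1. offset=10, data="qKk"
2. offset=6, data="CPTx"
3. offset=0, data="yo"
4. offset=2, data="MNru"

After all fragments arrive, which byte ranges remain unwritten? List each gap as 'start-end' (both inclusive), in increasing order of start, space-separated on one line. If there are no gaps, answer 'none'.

Answer: 13-21

Derivation:
Fragment 1: offset=10 len=3
Fragment 2: offset=6 len=4
Fragment 3: offset=0 len=2
Fragment 4: offset=2 len=4
Gaps: 13-21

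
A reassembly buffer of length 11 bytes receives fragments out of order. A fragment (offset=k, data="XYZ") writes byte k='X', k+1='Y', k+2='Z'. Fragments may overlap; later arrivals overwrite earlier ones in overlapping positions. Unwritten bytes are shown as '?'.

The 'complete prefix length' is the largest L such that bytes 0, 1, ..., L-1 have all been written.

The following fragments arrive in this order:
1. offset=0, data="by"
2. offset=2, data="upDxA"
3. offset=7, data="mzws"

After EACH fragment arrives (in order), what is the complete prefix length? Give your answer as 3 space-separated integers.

Answer: 2 7 11

Derivation:
Fragment 1: offset=0 data="by" -> buffer=by????????? -> prefix_len=2
Fragment 2: offset=2 data="upDxA" -> buffer=byupDxA???? -> prefix_len=7
Fragment 3: offset=7 data="mzws" -> buffer=byupDxAmzws -> prefix_len=11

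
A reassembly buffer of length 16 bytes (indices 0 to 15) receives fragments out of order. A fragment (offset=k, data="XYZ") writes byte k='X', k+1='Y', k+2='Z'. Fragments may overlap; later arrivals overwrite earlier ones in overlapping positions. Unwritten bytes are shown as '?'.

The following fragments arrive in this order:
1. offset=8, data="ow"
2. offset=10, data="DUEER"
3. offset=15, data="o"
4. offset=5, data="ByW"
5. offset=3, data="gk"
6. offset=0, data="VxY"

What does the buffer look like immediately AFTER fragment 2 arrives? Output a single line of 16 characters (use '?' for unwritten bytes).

Fragment 1: offset=8 data="ow" -> buffer=????????ow??????
Fragment 2: offset=10 data="DUEER" -> buffer=????????owDUEER?

Answer: ????????owDUEER?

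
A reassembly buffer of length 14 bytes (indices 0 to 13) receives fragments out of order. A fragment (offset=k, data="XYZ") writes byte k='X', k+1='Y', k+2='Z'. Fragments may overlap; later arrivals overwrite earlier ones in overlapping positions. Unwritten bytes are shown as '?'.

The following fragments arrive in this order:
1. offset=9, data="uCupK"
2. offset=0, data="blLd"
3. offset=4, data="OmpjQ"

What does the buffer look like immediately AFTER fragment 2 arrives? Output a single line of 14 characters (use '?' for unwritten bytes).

Fragment 1: offset=9 data="uCupK" -> buffer=?????????uCupK
Fragment 2: offset=0 data="blLd" -> buffer=blLd?????uCupK

Answer: blLd?????uCupK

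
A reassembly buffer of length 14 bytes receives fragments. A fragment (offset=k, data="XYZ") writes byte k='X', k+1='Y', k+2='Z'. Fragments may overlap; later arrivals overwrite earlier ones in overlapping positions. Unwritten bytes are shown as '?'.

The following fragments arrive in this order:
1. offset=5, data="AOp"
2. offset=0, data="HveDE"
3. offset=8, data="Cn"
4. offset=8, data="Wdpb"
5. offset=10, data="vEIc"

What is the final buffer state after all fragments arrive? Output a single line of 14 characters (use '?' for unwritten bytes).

Answer: HveDEAOpWdvEIc

Derivation:
Fragment 1: offset=5 data="AOp" -> buffer=?????AOp??????
Fragment 2: offset=0 data="HveDE" -> buffer=HveDEAOp??????
Fragment 3: offset=8 data="Cn" -> buffer=HveDEAOpCn????
Fragment 4: offset=8 data="Wdpb" -> buffer=HveDEAOpWdpb??
Fragment 5: offset=10 data="vEIc" -> buffer=HveDEAOpWdvEIc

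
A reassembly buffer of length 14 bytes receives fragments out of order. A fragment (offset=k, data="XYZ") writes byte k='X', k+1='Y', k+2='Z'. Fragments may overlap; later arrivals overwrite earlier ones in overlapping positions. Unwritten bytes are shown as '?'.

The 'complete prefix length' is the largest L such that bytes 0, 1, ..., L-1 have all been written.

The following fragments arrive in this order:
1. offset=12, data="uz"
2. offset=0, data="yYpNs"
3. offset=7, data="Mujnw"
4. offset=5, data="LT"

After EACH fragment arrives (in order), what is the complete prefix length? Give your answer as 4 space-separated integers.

Fragment 1: offset=12 data="uz" -> buffer=????????????uz -> prefix_len=0
Fragment 2: offset=0 data="yYpNs" -> buffer=yYpNs???????uz -> prefix_len=5
Fragment 3: offset=7 data="Mujnw" -> buffer=yYpNs??Mujnwuz -> prefix_len=5
Fragment 4: offset=5 data="LT" -> buffer=yYpNsLTMujnwuz -> prefix_len=14

Answer: 0 5 5 14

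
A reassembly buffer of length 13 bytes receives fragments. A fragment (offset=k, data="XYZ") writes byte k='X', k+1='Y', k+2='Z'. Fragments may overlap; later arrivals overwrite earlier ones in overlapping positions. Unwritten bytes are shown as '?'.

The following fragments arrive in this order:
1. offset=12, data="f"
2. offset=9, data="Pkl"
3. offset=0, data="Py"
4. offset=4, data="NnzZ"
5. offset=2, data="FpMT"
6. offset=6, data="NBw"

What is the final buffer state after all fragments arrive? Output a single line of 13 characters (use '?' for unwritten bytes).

Answer: PyFpMTNBwPklf

Derivation:
Fragment 1: offset=12 data="f" -> buffer=????????????f
Fragment 2: offset=9 data="Pkl" -> buffer=?????????Pklf
Fragment 3: offset=0 data="Py" -> buffer=Py???????Pklf
Fragment 4: offset=4 data="NnzZ" -> buffer=Py??NnzZ?Pklf
Fragment 5: offset=2 data="FpMT" -> buffer=PyFpMTzZ?Pklf
Fragment 6: offset=6 data="NBw" -> buffer=PyFpMTNBwPklf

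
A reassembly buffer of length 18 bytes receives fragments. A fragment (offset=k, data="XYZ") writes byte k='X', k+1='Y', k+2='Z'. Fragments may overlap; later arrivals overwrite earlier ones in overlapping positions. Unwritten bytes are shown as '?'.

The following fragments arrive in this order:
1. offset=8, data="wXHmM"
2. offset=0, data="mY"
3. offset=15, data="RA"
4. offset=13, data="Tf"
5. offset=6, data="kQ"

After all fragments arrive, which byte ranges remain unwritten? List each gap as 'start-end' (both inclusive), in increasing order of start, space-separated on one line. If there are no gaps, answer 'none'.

Fragment 1: offset=8 len=5
Fragment 2: offset=0 len=2
Fragment 3: offset=15 len=2
Fragment 4: offset=13 len=2
Fragment 5: offset=6 len=2
Gaps: 2-5 17-17

Answer: 2-5 17-17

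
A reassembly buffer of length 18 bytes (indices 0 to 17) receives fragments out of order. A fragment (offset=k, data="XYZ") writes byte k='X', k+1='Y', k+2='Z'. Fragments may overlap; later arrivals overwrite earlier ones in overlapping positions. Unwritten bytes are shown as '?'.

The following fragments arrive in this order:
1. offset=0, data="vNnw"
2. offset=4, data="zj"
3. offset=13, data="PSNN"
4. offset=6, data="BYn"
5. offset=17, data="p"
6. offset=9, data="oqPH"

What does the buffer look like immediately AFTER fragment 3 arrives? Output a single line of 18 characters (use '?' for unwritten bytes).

Fragment 1: offset=0 data="vNnw" -> buffer=vNnw??????????????
Fragment 2: offset=4 data="zj" -> buffer=vNnwzj????????????
Fragment 3: offset=13 data="PSNN" -> buffer=vNnwzj???????PSNN?

Answer: vNnwzj???????PSNN?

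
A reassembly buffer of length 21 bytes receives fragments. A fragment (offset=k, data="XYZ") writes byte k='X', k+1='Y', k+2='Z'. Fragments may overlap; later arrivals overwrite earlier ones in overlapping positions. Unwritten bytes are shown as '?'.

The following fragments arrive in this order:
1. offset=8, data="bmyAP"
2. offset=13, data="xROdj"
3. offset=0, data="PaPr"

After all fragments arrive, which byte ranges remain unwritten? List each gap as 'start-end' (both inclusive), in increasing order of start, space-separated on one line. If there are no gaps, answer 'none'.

Fragment 1: offset=8 len=5
Fragment 2: offset=13 len=5
Fragment 3: offset=0 len=4
Gaps: 4-7 18-20

Answer: 4-7 18-20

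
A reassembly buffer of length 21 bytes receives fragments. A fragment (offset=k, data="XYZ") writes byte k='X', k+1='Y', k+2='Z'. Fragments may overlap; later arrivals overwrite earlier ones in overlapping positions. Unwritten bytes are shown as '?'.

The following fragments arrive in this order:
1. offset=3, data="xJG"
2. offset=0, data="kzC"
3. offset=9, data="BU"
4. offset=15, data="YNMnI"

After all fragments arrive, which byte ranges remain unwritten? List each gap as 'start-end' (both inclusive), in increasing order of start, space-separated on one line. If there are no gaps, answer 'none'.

Answer: 6-8 11-14 20-20

Derivation:
Fragment 1: offset=3 len=3
Fragment 2: offset=0 len=3
Fragment 3: offset=9 len=2
Fragment 4: offset=15 len=5
Gaps: 6-8 11-14 20-20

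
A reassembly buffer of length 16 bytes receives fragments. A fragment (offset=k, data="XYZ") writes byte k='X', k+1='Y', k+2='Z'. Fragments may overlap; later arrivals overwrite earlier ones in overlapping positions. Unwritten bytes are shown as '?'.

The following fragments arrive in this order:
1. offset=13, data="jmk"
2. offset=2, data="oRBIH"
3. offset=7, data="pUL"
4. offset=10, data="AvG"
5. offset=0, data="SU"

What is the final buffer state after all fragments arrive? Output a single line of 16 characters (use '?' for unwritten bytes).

Answer: SUoRBIHpULAvGjmk

Derivation:
Fragment 1: offset=13 data="jmk" -> buffer=?????????????jmk
Fragment 2: offset=2 data="oRBIH" -> buffer=??oRBIH??????jmk
Fragment 3: offset=7 data="pUL" -> buffer=??oRBIHpUL???jmk
Fragment 4: offset=10 data="AvG" -> buffer=??oRBIHpULAvGjmk
Fragment 5: offset=0 data="SU" -> buffer=SUoRBIHpULAvGjmk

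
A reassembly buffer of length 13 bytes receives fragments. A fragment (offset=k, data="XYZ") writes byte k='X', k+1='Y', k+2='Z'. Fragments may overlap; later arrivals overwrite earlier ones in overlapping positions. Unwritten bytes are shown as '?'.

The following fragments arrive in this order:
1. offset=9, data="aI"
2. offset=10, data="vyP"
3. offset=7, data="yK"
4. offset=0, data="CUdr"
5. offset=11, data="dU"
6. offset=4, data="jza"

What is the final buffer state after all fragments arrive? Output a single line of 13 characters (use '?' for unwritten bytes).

Answer: CUdrjzayKavdU

Derivation:
Fragment 1: offset=9 data="aI" -> buffer=?????????aI??
Fragment 2: offset=10 data="vyP" -> buffer=?????????avyP
Fragment 3: offset=7 data="yK" -> buffer=???????yKavyP
Fragment 4: offset=0 data="CUdr" -> buffer=CUdr???yKavyP
Fragment 5: offset=11 data="dU" -> buffer=CUdr???yKavdU
Fragment 6: offset=4 data="jza" -> buffer=CUdrjzayKavdU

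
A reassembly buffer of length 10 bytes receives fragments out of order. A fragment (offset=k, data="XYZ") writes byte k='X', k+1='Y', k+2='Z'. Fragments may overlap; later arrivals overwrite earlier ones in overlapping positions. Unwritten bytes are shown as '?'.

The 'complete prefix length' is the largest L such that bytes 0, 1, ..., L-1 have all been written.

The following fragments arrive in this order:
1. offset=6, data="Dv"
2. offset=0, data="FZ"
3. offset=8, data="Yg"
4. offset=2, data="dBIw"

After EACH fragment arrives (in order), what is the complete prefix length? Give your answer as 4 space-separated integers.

Answer: 0 2 2 10

Derivation:
Fragment 1: offset=6 data="Dv" -> buffer=??????Dv?? -> prefix_len=0
Fragment 2: offset=0 data="FZ" -> buffer=FZ????Dv?? -> prefix_len=2
Fragment 3: offset=8 data="Yg" -> buffer=FZ????DvYg -> prefix_len=2
Fragment 4: offset=2 data="dBIw" -> buffer=FZdBIwDvYg -> prefix_len=10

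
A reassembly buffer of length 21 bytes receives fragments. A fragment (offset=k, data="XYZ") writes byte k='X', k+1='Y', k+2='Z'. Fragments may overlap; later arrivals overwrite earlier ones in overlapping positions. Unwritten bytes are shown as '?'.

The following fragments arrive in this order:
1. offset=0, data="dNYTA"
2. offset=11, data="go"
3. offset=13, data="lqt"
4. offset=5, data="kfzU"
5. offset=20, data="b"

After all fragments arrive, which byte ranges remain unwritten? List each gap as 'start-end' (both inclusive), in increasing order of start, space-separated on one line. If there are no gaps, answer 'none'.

Answer: 9-10 16-19

Derivation:
Fragment 1: offset=0 len=5
Fragment 2: offset=11 len=2
Fragment 3: offset=13 len=3
Fragment 4: offset=5 len=4
Fragment 5: offset=20 len=1
Gaps: 9-10 16-19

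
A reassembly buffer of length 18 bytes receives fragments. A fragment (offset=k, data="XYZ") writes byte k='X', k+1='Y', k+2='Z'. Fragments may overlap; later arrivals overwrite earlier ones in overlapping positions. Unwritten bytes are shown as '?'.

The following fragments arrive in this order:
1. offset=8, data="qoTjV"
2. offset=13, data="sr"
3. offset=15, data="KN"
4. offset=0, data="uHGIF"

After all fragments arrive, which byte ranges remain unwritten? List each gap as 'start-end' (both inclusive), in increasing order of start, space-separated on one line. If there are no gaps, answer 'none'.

Answer: 5-7 17-17

Derivation:
Fragment 1: offset=8 len=5
Fragment 2: offset=13 len=2
Fragment 3: offset=15 len=2
Fragment 4: offset=0 len=5
Gaps: 5-7 17-17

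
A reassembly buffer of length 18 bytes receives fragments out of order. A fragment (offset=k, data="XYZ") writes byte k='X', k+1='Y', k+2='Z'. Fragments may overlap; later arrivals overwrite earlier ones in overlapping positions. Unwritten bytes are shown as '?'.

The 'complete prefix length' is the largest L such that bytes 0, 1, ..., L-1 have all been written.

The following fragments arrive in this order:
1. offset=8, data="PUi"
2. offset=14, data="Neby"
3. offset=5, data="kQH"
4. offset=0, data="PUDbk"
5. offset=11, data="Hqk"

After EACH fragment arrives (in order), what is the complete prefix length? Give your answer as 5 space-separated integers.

Answer: 0 0 0 11 18

Derivation:
Fragment 1: offset=8 data="PUi" -> buffer=????????PUi??????? -> prefix_len=0
Fragment 2: offset=14 data="Neby" -> buffer=????????PUi???Neby -> prefix_len=0
Fragment 3: offset=5 data="kQH" -> buffer=?????kQHPUi???Neby -> prefix_len=0
Fragment 4: offset=0 data="PUDbk" -> buffer=PUDbkkQHPUi???Neby -> prefix_len=11
Fragment 5: offset=11 data="Hqk" -> buffer=PUDbkkQHPUiHqkNeby -> prefix_len=18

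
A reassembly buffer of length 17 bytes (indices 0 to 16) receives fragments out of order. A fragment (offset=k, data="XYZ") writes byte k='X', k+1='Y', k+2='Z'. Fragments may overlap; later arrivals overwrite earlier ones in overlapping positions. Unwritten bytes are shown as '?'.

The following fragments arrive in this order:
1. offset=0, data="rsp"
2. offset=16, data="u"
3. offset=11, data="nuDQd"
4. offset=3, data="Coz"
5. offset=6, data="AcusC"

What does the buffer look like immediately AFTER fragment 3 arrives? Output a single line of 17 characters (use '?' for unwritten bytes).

Fragment 1: offset=0 data="rsp" -> buffer=rsp??????????????
Fragment 2: offset=16 data="u" -> buffer=rsp?????????????u
Fragment 3: offset=11 data="nuDQd" -> buffer=rsp????????nuDQdu

Answer: rsp????????nuDQdu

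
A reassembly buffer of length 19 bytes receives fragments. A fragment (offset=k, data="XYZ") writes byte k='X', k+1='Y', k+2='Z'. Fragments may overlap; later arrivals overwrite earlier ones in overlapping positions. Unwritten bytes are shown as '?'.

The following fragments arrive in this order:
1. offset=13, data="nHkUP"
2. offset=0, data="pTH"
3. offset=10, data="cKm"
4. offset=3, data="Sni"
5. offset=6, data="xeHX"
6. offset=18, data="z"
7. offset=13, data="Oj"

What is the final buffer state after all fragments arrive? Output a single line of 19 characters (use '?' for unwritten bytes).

Fragment 1: offset=13 data="nHkUP" -> buffer=?????????????nHkUP?
Fragment 2: offset=0 data="pTH" -> buffer=pTH??????????nHkUP?
Fragment 3: offset=10 data="cKm" -> buffer=pTH???????cKmnHkUP?
Fragment 4: offset=3 data="Sni" -> buffer=pTHSni????cKmnHkUP?
Fragment 5: offset=6 data="xeHX" -> buffer=pTHSnixeHXcKmnHkUP?
Fragment 6: offset=18 data="z" -> buffer=pTHSnixeHXcKmnHkUPz
Fragment 7: offset=13 data="Oj" -> buffer=pTHSnixeHXcKmOjkUPz

Answer: pTHSnixeHXcKmOjkUPz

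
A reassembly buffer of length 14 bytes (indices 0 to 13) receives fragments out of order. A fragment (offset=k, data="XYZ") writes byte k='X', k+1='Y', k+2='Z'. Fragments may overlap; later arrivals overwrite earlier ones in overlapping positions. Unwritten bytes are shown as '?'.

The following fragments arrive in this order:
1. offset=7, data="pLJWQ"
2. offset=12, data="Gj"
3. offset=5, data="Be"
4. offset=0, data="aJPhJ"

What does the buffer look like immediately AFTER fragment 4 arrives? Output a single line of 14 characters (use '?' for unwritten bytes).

Answer: aJPhJBepLJWQGj

Derivation:
Fragment 1: offset=7 data="pLJWQ" -> buffer=???????pLJWQ??
Fragment 2: offset=12 data="Gj" -> buffer=???????pLJWQGj
Fragment 3: offset=5 data="Be" -> buffer=?????BepLJWQGj
Fragment 4: offset=0 data="aJPhJ" -> buffer=aJPhJBepLJWQGj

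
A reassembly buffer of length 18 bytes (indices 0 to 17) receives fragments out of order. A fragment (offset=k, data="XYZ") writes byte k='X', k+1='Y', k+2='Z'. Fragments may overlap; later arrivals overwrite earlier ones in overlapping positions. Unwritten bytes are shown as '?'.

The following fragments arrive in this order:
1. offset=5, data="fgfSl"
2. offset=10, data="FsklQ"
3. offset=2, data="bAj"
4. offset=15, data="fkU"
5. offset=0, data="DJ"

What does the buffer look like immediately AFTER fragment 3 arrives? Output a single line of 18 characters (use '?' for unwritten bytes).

Fragment 1: offset=5 data="fgfSl" -> buffer=?????fgfSl????????
Fragment 2: offset=10 data="FsklQ" -> buffer=?????fgfSlFsklQ???
Fragment 3: offset=2 data="bAj" -> buffer=??bAjfgfSlFsklQ???

Answer: ??bAjfgfSlFsklQ???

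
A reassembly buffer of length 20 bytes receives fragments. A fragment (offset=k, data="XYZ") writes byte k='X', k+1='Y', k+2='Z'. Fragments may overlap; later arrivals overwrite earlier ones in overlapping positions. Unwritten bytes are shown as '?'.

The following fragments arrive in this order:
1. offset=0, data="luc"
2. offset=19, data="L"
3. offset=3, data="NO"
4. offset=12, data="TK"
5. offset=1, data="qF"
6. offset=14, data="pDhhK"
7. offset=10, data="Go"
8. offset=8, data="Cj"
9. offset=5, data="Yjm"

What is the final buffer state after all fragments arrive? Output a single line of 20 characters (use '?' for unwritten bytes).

Fragment 1: offset=0 data="luc" -> buffer=luc?????????????????
Fragment 2: offset=19 data="L" -> buffer=luc????????????????L
Fragment 3: offset=3 data="NO" -> buffer=lucNO??????????????L
Fragment 4: offset=12 data="TK" -> buffer=lucNO???????TK?????L
Fragment 5: offset=1 data="qF" -> buffer=lqFNO???????TK?????L
Fragment 6: offset=14 data="pDhhK" -> buffer=lqFNO???????TKpDhhKL
Fragment 7: offset=10 data="Go" -> buffer=lqFNO?????GoTKpDhhKL
Fragment 8: offset=8 data="Cj" -> buffer=lqFNO???CjGoTKpDhhKL
Fragment 9: offset=5 data="Yjm" -> buffer=lqFNOYjmCjGoTKpDhhKL

Answer: lqFNOYjmCjGoTKpDhhKL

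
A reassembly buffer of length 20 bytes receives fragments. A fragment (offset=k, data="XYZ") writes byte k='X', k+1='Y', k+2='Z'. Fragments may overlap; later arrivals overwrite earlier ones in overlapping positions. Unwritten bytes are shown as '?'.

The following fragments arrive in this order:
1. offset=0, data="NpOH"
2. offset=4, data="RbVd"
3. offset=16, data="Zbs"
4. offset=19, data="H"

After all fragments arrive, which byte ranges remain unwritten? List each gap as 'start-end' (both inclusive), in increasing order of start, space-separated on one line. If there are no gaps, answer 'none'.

Answer: 8-15

Derivation:
Fragment 1: offset=0 len=4
Fragment 2: offset=4 len=4
Fragment 3: offset=16 len=3
Fragment 4: offset=19 len=1
Gaps: 8-15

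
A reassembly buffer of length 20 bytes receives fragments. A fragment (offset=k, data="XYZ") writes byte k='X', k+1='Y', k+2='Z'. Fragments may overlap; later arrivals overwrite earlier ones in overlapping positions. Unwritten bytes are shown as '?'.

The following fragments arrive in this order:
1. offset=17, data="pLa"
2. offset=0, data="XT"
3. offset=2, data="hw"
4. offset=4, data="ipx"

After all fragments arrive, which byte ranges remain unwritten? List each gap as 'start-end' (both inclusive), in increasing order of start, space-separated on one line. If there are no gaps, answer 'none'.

Fragment 1: offset=17 len=3
Fragment 2: offset=0 len=2
Fragment 3: offset=2 len=2
Fragment 4: offset=4 len=3
Gaps: 7-16

Answer: 7-16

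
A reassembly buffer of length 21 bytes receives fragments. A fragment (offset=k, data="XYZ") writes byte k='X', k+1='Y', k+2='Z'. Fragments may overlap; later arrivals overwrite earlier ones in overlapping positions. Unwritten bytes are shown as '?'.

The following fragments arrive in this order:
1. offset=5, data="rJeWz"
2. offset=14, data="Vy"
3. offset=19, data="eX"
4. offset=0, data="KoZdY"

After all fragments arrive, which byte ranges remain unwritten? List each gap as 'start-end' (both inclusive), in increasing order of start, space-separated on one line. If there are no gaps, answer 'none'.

Answer: 10-13 16-18

Derivation:
Fragment 1: offset=5 len=5
Fragment 2: offset=14 len=2
Fragment 3: offset=19 len=2
Fragment 4: offset=0 len=5
Gaps: 10-13 16-18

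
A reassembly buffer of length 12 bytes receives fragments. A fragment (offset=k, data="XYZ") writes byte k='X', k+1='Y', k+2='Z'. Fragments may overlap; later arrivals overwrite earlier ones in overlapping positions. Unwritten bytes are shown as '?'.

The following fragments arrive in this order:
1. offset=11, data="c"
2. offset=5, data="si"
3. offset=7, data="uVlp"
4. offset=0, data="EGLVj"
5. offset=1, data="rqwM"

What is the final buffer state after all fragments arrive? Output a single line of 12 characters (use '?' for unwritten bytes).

Answer: ErqwMsiuVlpc

Derivation:
Fragment 1: offset=11 data="c" -> buffer=???????????c
Fragment 2: offset=5 data="si" -> buffer=?????si????c
Fragment 3: offset=7 data="uVlp" -> buffer=?????siuVlpc
Fragment 4: offset=0 data="EGLVj" -> buffer=EGLVjsiuVlpc
Fragment 5: offset=1 data="rqwM" -> buffer=ErqwMsiuVlpc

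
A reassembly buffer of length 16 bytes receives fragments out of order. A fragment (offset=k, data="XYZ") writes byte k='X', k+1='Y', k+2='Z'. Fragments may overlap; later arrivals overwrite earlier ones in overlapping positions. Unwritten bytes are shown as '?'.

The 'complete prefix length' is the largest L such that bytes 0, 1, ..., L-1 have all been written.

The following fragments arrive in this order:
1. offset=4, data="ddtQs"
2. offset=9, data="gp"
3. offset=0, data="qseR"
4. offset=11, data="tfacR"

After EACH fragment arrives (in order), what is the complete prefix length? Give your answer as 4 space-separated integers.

Fragment 1: offset=4 data="ddtQs" -> buffer=????ddtQs??????? -> prefix_len=0
Fragment 2: offset=9 data="gp" -> buffer=????ddtQsgp????? -> prefix_len=0
Fragment 3: offset=0 data="qseR" -> buffer=qseRddtQsgp????? -> prefix_len=11
Fragment 4: offset=11 data="tfacR" -> buffer=qseRddtQsgptfacR -> prefix_len=16

Answer: 0 0 11 16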